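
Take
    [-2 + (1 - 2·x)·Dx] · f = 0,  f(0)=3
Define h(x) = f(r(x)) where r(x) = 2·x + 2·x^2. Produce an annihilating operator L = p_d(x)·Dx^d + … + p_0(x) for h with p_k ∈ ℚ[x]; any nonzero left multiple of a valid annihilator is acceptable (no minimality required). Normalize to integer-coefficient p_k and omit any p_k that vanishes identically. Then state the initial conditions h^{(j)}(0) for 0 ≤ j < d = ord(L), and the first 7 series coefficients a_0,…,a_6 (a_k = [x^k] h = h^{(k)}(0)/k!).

f: a_k = 3, 6, 12, 24, 48, 96, 192, …
L₀ from L_f via x↦r, Dx↦r'^{-1}Dx.
L = (4 + 8·x) + (-1 + 4·x + 4·x^2)·Dx  (order 1).
h: a_k = 3, 12, 60, 288, 1392, 6720, 32448, …
ICs: h(0) = 3.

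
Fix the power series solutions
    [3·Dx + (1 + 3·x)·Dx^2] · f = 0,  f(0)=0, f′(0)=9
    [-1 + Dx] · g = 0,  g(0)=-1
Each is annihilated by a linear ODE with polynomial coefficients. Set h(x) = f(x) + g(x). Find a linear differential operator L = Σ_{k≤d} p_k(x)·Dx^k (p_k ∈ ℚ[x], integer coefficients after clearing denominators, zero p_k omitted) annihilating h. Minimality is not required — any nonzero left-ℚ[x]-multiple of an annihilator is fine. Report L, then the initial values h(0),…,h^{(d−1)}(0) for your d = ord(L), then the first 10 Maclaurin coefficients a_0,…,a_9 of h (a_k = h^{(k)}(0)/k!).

f: a_k = 0, 9, -27/2, 27, -243/4, 729/5, -729/2, 6561/7, -19683/8, 6561, …
g: a_k = -1, -1, -1/2, -1/6, -1/24, -1/120, -1/720, -1/5040, -1/40320, -1/362880, …
f+g: L₀ = lclm(L_f,L_g), ord ≤ 2+1.
L = (-21 - 9·x)·Dx + (17 - 6·x - 9·x^2)·Dx^2 + (4 + 15·x + 9·x^2)·Dx^3  (order 3).
h: a_k = -1, 8, -14, 161/6, -1459/24, 3499/24, -262441/720, 4723919/5040, -99202321/40320, 2380855679/362880, …
ICs: h(0) = -1, h′(0) = 8, h′′(0) = -28.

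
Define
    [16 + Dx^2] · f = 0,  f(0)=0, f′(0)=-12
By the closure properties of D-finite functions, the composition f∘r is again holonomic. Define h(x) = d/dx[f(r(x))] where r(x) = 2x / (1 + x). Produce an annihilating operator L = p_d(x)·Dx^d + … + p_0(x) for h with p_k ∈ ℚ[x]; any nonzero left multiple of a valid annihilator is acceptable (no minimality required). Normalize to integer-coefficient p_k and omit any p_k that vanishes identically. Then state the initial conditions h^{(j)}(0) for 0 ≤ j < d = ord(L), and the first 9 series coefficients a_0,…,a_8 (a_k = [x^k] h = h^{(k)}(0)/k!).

L = (70 + 12·x + 6·x^2) + (6 + 18·x + 18·x^2 + 6·x^3)·Dx + (1 + 4·x + 6·x^2 + 4·x^3 + x^4)·Dx^2  (order 2).
h: a_k = -24, 48, 696, -2976, 3464, 9360, -758488/15, 1749824/15, -15457432/105, …
ICs: h(0) = -24, h′(0) = 48.

f: a_k = 0, -12, 0, 32, 0, -128/5, 0, 1024/105, 0, …
Substitute x→r, Dx→(1/r')Dx; clear ⇒ L₀.
h=h₀': d/dx-closure on L₀ ⇒ L.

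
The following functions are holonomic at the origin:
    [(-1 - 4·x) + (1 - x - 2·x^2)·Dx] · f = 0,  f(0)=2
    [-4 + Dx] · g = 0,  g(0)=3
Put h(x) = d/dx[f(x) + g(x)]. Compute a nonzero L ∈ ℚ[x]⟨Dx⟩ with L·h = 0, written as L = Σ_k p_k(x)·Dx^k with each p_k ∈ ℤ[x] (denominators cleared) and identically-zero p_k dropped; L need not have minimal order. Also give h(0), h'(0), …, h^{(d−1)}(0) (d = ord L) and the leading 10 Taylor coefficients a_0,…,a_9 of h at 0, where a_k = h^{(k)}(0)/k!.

f: a_k = 2, 2, 6, 10, 22, 42, 86, 170, 342, 682, …
g: a_k = 3, 12, 24, 32, 32, 128/5, 256/15, 1024/105, 512/105, 2048/945, …
f+g: L₀ = lclm(L_f,L_g), ord ≤ 1+1.
Differentiate: ansatz ord ≤ ord L₀ ⇒ L.
L = (12 + 240·x + 288·x^2 + 768·x^3 + 384·x^4) + (-7 - 56·x - 160·x^2 - 160·x^3 + 160·x^4 + 128·x^5)·Dx + (1 - x + 22·x^2 - 8·x^3 - 64·x^4 - 32·x^5)·Dx^2  (order 2).
h: a_k = 14, 60, 126, 216, 338, 3092/5, 18874/15, 291376/105, 646538/105, 12916892/945, …
ICs: h(0) = 14, h′(0) = 60.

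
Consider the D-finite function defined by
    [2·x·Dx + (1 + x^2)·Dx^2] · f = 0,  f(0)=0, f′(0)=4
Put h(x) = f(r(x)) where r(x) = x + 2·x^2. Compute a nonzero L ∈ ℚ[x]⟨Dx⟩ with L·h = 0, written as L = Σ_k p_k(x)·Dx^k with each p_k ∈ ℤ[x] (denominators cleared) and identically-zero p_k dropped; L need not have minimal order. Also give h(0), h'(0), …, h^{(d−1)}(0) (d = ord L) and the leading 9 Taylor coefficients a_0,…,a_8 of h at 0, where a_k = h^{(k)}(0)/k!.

f: a_k = 0, 4, 0, -4/3, 0, 4/5, 0, -4/7, 0, …
f∘r: x↦r, Dx↦Dx/r' in L_f ⇒ L₀.
L = (-4 + 2·x + 16·x^2 + 48·x^3 + 48·x^4)·Dx + (1 + 4·x + x^2 + 8·x^3 + 20·x^4 + 16·x^5)·Dx^2  (order 2).
h: a_k = 0, 4, 8, -4/3, -8, -76/5, -8/3, 220/7, 56, …
ICs: h(0) = 0, h′(0) = 4.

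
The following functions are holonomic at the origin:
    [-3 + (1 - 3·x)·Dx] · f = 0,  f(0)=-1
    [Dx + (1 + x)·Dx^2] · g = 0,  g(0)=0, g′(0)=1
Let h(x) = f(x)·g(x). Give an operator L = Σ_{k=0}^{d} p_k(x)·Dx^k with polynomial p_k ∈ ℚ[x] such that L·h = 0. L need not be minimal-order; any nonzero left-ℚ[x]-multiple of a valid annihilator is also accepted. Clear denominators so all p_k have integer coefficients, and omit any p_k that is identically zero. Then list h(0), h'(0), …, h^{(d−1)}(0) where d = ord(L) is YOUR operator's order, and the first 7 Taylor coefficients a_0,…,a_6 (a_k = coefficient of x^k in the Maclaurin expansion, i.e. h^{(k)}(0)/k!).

f: a_k = -1, -3, -9, -27, -81, -243, -729, …
g: a_k = 0, 1, -1/2, 1/3, -1/4, 1/5, -1/6, …
Product ⇒ symmetric product L₀, ord ≤ 2.
L = 3 + (5 + 9·x)·Dx + (-1 + 2·x + 3·x^2)·Dx^2  (order 2).
h: a_k = 0, -1, -5/2, -47/6, -93/4, -1399/20, -12581/60, …
ICs: h(0) = 0, h′(0) = -1.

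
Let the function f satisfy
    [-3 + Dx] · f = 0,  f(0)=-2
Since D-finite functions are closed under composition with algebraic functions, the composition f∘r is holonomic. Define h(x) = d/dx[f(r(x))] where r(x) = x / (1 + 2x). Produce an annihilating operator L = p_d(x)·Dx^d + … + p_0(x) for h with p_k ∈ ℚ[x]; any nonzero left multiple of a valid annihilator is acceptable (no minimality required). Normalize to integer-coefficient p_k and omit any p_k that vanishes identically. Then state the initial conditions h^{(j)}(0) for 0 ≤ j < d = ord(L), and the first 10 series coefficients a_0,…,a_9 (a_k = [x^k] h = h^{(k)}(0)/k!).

f: a_k = -2, -6, -9, -9, -27/4, -81/20, -81/40, -243/280, -729/2240, -243/2240, …
Change of var in L_f (x↦r) gives L₀.
h₀' ⇒ L via d/dx closure of L₀.
L = (-1 - 8·x) + (-1 - 4·x - 4·x^2)·Dx  (order 1).
h: a_k = -6, 6, 9, -51, 519/4, -4743/20, 12441/40, -45417/280, -1469691/2240, 6842211/2240, …
ICs: h(0) = -6.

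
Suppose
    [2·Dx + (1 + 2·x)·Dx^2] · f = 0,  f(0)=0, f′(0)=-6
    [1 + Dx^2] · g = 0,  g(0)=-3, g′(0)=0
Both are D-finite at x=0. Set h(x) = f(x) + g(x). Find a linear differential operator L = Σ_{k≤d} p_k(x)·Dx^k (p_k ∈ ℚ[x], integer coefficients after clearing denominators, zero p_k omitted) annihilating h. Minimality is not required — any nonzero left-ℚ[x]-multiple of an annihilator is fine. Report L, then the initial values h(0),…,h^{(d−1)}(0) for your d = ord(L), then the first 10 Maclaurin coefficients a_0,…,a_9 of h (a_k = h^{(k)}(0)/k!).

f: a_k = 0, -6, 6, -8, 12, -96/5, 32, -384/7, 96, -512/3, …
g: a_k = -3, 0, 3/2, 0, -1/8, 0, 1/240, 0, -1/13440, 0, …
Sum ⇒ L₀ = lclm(L_f,L_g) in ℚ(x)⟨Dx⟩.
L = (50 + 8·x + 8·x^2)·Dx + (9 + 22·x + 12·x^2 + 8·x^3)·Dx^2 + (50 + 8·x + 8·x^2)·Dx^3 + (9 + 22·x + 12·x^2 + 8·x^3)·Dx^4  (order 4).
h: a_k = -3, -6, 15/2, -8, 95/8, -96/5, 7681/240, -384/7, 1290239/13440, -512/3, …
ICs: h(0) = -3, h′(0) = -6, h′′(0) = 15, h′′′(0) = -48.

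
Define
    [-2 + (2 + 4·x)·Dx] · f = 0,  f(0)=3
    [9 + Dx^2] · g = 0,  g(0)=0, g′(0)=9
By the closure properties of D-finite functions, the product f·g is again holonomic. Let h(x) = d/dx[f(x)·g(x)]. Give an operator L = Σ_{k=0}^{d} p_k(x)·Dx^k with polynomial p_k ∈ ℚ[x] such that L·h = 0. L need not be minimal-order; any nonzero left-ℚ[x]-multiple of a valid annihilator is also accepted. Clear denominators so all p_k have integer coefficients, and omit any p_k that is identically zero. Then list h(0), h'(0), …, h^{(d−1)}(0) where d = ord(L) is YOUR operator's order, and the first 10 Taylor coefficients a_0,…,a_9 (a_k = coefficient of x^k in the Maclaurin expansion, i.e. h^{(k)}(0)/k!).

L = (14 + 84·x + 192·x^2 + 216·x^3 + 108·x^4) + (-1 - 8·x - 18·x^2 - 12·x^3)·Dx + (1 + 7·x + 19·x^2 + 24·x^3 + 12·x^4)·Dx^2  (order 2).
h: a_k = 27, 54, -162, -108, 108, 648/5, -162, 7128/35, -2916/7, 5724/7, …
ICs: h(0) = 27, h′(0) = 54.

f: a_k = 3, 3, -3/2, 3/2, -15/8, 21/8, -63/16, 99/16, -1287/128, 2145/128, …
g: a_k = 0, 9, 0, -27/2, 0, 243/40, 0, -729/560, 0, 729/4480, …
h₀=f·g: eliminate ⇒ L₀, order ≤ 1·2.
Differentiate: ansatz ord ≤ ord L₀ ⇒ L.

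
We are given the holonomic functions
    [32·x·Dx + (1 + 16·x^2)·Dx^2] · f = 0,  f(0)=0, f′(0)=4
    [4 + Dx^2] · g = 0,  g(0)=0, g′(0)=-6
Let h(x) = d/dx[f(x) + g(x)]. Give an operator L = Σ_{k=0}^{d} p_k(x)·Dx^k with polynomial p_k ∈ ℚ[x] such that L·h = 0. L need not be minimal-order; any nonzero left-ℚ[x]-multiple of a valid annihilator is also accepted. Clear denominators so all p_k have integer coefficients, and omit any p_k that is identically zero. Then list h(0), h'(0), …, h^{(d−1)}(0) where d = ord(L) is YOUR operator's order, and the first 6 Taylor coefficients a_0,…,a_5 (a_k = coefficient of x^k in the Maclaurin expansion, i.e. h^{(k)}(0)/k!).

f: a_k = 0, 4, 0, -64/3, 0, 1024/5, …
g: a_k = 0, -6, 0, 4, 0, -4/5, …
h₀=f+g: left-lcm gives L₀, ord ≤ 4.
Differentiate: ansatz ord ≤ ord L₀ ⇒ L.
L = (-6016·x + 102400·x^3 + 32768·x^5) + (-28 + 1216·x^2 + 27648·x^4 + 16384·x^6)·Dx + (-1504·x + 25600·x^3 + 8192·x^5)·Dx^2 + (-7 + 304·x^2 + 6912·x^4 + 4096·x^6)·Dx^3  (order 3).
h: a_k = -2, 0, -52, 0, 1020, 0, …
ICs: h(0) = -2, h′(0) = 0, h′′(0) = -104.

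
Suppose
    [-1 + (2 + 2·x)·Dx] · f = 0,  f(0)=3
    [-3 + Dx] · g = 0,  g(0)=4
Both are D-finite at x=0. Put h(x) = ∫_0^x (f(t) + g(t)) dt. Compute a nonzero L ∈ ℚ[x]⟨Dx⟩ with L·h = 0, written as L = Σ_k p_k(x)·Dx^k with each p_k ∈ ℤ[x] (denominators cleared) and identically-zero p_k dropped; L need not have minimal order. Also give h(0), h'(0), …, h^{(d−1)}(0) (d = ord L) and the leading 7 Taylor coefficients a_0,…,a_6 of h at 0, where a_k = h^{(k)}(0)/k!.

L = (21 + 18·x)·Dx + (-37 - 72·x - 36·x^2)·Dx^2 + (10 + 22·x + 12·x^2)·Dx^3  (order 3).
h: a_k = 0, 7, 27/4, 47/8, 291/64, 1713/640, 3491/2560, …
ICs: h(0) = 0, h′(0) = 7, h′′(0) = 27/2.

f: a_k = 3, 3/2, -3/8, 3/16, -15/128, 21/256, -63/1024, …
g: a_k = 4, 12, 18, 18, 27/2, 81/10, 81/20, …
h₀=f+g: left-lcm gives L₀, ord ≤ 2.
Integrate: L := L₀·Dx.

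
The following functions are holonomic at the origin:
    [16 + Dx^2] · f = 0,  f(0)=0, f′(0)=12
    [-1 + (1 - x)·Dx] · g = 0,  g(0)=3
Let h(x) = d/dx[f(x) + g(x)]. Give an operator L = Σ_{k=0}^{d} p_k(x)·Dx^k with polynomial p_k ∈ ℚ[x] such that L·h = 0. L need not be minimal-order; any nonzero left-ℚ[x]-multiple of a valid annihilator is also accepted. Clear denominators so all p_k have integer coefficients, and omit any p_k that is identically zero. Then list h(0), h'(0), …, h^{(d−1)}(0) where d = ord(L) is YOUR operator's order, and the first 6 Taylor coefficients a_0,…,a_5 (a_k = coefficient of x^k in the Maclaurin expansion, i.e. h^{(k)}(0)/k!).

f: a_k = 0, 12, 0, -32, 0, 128/5, …
g: a_k = 3, 3, 3, 3, 3, 3, …
f+g: L₀ = lclm(L_f,L_g), ord ≤ 2+1.
h₀' ⇒ L via d/dx closure of L₀.
L = (448 - 512·x + 256·x^2) + (-176 + 432·x - 384·x^2 + 128·x^3)·Dx + (28 - 32·x + 16·x^2)·Dx^2 + (-11 + 27·x - 24·x^2 + 8·x^3)·Dx^3  (order 3).
h: a_k = 15, 6, -87, 12, 143, 18, …
ICs: h(0) = 15, h′(0) = 6, h′′(0) = -174.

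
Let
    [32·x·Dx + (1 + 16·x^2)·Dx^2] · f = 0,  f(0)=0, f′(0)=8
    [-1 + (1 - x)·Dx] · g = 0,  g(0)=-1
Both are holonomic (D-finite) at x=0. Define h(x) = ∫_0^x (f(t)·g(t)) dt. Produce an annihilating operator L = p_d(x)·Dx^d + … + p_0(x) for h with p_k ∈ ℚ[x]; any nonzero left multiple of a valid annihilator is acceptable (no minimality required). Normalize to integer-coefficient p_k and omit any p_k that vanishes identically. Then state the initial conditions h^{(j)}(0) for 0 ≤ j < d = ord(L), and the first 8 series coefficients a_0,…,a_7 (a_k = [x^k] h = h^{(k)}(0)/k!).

f: a_k = 0, 8, 0, -128/3, 0, 2048/5, 0, -32768/7, …
g: a_k = -1, -1, -1, -1, -1, -1, -1, -1, …
L₀ := L_f ⊗_s L_g (sym. prod.), ord ≤ 2.
∫: right-multiply L₀ by Dx.
L = 32·x·Dx + (2 - 32·x + 64·x^2)·Dx^2 + (-1 + x - 16·x^2 + 16·x^3)·Dx^3  (order 3).
h: a_k = 0, 0, -4, -8/3, 26/3, 104/15, -2812/45, -5624/105, …
ICs: h(0) = 0, h′(0) = 0, h′′(0) = -8.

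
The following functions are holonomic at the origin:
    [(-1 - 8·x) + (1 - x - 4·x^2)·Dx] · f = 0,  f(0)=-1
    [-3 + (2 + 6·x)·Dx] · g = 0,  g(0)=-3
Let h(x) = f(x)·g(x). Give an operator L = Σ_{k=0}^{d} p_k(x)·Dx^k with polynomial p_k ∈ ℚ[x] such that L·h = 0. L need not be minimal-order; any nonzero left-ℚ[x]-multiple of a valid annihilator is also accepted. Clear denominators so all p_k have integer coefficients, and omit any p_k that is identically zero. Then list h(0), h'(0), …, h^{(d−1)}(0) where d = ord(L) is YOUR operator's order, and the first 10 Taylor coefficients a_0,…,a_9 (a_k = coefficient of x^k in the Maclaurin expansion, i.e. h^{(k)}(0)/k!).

L = (5 + 19·x + 36·x^2) + (-2 - 4·x + 14·x^2 + 24·x^3)·Dx  (order 1).
h: a_k = 3, 15/2, 129/8, 819/16, 13593/128, 84705/256, 727869/1024, 4382811/2048, 154848201/32768, 912916245/65536, …
ICs: h(0) = 3.

f: a_k = -1, -1, -5, -9, -29, -65, -181, -441, -1165, -2929, …
g: a_k = -3, -9/2, 27/8, -81/16, 1215/128, -5103/256, 45927/1024, -216513/2048, 8444007/32768, -42220035/65536, …
f·g: L₀ = L_f ⊗_s L_g, ord ≤ 1·1.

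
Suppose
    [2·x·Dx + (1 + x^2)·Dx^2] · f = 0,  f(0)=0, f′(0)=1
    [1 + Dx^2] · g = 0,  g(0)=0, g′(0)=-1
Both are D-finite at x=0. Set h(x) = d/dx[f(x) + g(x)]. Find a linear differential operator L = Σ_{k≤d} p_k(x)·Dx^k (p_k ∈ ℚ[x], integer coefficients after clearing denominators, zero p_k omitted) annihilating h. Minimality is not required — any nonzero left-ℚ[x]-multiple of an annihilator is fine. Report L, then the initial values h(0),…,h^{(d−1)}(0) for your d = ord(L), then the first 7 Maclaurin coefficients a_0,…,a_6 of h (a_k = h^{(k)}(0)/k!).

f: a_k = 0, 1, 0, -1/3, 0, 1/5, 0, …
g: a_k = 0, -1, 0, 1/6, 0, -1/120, 0, …
Weyl lclm of L_f,L_g ⇒ L₀ (ord ≤ 4).
h=h₀': d/dx-closure on L₀ ⇒ L.
L = (-22·x + 28·x^3 + 2·x^5) + (-1 + 7·x^2 + 9·x^4 + x^6)·Dx + (-22·x + 28·x^3 + 2·x^5)·Dx^2 + (-1 + 7·x^2 + 9·x^4 + x^6)·Dx^3  (order 3).
h: a_k = 0, 0, -1/2, 0, 23/24, 0, -719/720, …
ICs: h(0) = 0, h′(0) = 0, h′′(0) = -1.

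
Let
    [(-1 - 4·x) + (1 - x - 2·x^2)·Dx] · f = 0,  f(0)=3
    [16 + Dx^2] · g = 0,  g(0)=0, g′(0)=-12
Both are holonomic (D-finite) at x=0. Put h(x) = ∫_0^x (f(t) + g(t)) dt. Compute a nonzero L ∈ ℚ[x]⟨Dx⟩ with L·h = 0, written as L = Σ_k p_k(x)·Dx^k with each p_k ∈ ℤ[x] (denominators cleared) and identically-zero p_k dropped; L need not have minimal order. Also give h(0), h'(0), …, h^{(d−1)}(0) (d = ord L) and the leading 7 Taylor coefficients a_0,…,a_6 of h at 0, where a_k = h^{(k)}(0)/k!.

L = (368 + 1408·x - 256·x^2 + 512·x^3 + 2560·x^4 + 2048·x^5)·Dx + (-176 + 336·x + 384·x^2 - 1024·x^3 - 384·x^4 + 1536·x^5 + 1024·x^6)·Dx^2 + (23 + 88·x - 16·x^2 + 32·x^3 + 160·x^4 + 128·x^5)·Dx^3 + (-11 + 21·x + 24·x^2 - 64·x^3 - 24·x^4 + 96·x^5 + 64·x^6)·Dx^4  (order 4).
h: a_k = 0, 3, -9/2, 3, 47/4, 33/5, 187/30, …
ICs: h(0) = 0, h′(0) = 3, h′′(0) = -9, h′′′(0) = 18.

f: a_k = 3, 3, 9, 15, 33, 63, 129, …
g: a_k = 0, -12, 0, 32, 0, -128/5, 0, …
h₀=f+g: left-lcm gives L₀, ord ≤ 3.
h=∫h₀ ⇒ L = L₀·Dx.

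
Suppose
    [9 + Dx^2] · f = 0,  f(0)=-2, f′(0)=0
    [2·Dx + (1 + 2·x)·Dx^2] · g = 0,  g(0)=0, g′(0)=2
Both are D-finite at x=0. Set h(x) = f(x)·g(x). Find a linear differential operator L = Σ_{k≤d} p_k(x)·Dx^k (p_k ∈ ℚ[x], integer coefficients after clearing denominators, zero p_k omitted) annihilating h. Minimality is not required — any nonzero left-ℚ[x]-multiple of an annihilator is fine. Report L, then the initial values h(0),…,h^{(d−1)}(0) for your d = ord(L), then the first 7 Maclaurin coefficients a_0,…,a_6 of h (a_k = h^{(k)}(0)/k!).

f: a_k = -2, 0, 9, 0, -27/4, 0, 81/40, …
g: a_k = 0, 2, -2, 8/3, -4, 32/5, -32/3, …
Sym-product of L_f,L_g gives L₀ (≤ ord 4).
L = (63 + 1053·x + 3969·x^2 + 5832·x^3 + 2916·x^4) + (63 + 450·x + 972·x^2 + 648·x^3)·Dx + (25 + 270·x + 918·x^2 + 1296·x^3 + 648·x^4)·Dx^2 + (7 + 50·x + 108·x^2 + 72·x^3)·Dx^3 + (2 + 17·x + 53·x^2 + 72·x^3 + 36·x^4)·Dx^4  (order 4).
h: a_k = 0, -4, 4, 38/3, -10, -23/10, -7/6, …
ICs: h(0) = 0, h′(0) = -4, h′′(0) = 8, h′′′(0) = 76.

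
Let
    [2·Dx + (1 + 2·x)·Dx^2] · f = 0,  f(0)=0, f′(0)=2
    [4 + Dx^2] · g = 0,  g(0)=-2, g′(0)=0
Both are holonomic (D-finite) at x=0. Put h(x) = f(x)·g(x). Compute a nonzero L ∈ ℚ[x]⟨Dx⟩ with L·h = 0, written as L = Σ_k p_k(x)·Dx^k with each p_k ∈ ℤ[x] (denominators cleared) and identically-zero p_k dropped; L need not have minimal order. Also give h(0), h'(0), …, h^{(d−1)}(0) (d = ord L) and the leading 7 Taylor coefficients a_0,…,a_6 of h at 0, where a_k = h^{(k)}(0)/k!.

f: a_k = 0, 2, -2, 8/3, -4, 32/5, -32/3, …
g: a_k = -2, 0, 4, 0, -4/3, 0, 8/45, …
f·g: L₀ = L_f ⊗_s L_g, ord ≤ 2·2.
L = (-48 + 192·x + 1216·x^2 + 2048·x^3 + 1024·x^4) + (32 + 320·x + 768·x^2 + 512·x^3)·Dx + (160·x + 672·x^2 + 1024·x^3 + 512·x^4)·Dx^2 + (8 + 80·x + 192·x^2 + 128·x^3)·Dx^3 + (3 + 28·x + 92·x^2 + 128·x^3 + 64·x^4)·Dx^4  (order 4).
h: a_k = 0, -4, 4, 8/3, 0, -24/5, 8, …
ICs: h(0) = 0, h′(0) = -4, h′′(0) = 8, h′′′(0) = 16.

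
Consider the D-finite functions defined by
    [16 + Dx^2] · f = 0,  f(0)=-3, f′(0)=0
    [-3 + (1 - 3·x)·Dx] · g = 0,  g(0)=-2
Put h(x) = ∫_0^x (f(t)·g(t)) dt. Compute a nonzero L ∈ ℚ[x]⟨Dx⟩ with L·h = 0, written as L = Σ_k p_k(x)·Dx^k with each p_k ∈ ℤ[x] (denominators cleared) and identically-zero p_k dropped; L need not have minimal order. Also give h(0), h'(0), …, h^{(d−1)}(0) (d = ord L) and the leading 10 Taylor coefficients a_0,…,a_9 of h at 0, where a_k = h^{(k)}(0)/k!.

f: a_k = -3, 0, 24, 0, -32, 0, 256/15, 0, -512/105, 0, …
g: a_k = -2, -6, -18, -54, -162, -486, -1458, -4374, -13122, -39366, …
Sym-product of L_f,L_g gives L₀ (≤ ord 2).
h=∫h₀ ⇒ L = L₀·Dx.
L = (-16 + 48·x)·Dx + 6·Dx^2 + (-1 + 3·x)·Dx^3  (order 3).
h: a_k = 0, 6, 9, 2, 9/2, 118/5, 59, 15418/105, 7709/20, 972358/945, …
ICs: h(0) = 0, h′(0) = 6, h′′(0) = 18.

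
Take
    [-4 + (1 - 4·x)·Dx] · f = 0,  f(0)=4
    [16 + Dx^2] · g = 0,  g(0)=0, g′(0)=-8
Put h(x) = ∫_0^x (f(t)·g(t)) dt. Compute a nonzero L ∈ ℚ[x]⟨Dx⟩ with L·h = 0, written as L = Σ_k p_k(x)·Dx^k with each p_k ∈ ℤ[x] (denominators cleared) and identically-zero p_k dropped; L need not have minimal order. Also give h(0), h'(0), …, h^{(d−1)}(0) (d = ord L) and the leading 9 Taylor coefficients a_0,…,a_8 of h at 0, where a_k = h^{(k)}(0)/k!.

L = (-16 + 64·x)·Dx + 8·Dx^2 + (-1 + 4·x)·Dx^3  (order 3).
h: a_k = 0, 0, -16, -128/3, -320/3, -1024/3, -51712/45, -413696/105, -4342784/315, …
ICs: h(0) = 0, h′(0) = 0, h′′(0) = -32.

f: a_k = 4, 16, 64, 256, 1024, 4096, 16384, 65536, 262144, …
g: a_k = 0, -8, 0, 64/3, 0, -256/15, 0, 2048/315, 0, …
h₀=f·g: eliminate ⇒ L₀, order ≤ 1·2.
h=∫h₀ ⇒ L = L₀·Dx.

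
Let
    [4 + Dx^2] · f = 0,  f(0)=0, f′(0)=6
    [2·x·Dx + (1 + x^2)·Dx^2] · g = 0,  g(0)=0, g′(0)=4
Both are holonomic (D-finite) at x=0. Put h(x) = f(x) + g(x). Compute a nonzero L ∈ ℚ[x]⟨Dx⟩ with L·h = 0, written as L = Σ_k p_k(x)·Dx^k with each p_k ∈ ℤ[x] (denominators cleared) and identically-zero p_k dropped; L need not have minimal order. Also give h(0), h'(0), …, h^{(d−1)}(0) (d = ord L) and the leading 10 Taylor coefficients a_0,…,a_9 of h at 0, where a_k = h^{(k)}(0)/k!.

f: a_k = 0, 6, 0, -4, 0, 4/5, 0, -8/105, 0, 4/945, …
g: a_k = 0, 4, 0, -4/3, 0, 4/5, 0, -4/7, 0, 4/9, …
L₀ := lclm(L_f,L_g); ord L₀ ≤ 2+2.
L = (-32·x + 80·x^3 + 16·x^5)·Dx + (4 + 32·x^2 + 36·x^4 + 8·x^6)·Dx^2 + (-8·x + 20·x^3 + 4·x^5)·Dx^3 + (1 + 8·x^2 + 9·x^4 + 2·x^6)·Dx^4  (order 4).
h: a_k = 0, 10, 0, -16/3, 0, 8/5, 0, -68/105, 0, 424/945, …
ICs: h(0) = 0, h′(0) = 10, h′′(0) = 0, h′′′(0) = -32.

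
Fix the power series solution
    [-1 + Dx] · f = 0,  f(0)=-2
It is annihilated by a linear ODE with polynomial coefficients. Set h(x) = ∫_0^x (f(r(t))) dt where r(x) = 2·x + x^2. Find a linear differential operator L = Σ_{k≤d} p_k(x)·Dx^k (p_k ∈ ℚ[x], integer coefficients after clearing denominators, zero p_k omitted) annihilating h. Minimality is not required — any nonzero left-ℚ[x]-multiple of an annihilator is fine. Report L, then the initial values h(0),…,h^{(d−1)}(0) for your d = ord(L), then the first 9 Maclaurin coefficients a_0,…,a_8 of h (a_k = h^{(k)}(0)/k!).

L = (-2 - 2·x)·Dx + Dx^2  (order 2).
h: a_k = 0, -2, -2, -2, -5/3, -19/15, -13/15, -173/315, -407/1260, …
ICs: h(0) = 0, h′(0) = -2.

f: a_k = -2, -2, -1, -1/3, -1/12, -1/60, -1/360, -1/2520, -1/20160, …
h₀=f(r): pull back L_f along r ⇒ L₀.
∫: right-multiply L₀ by Dx.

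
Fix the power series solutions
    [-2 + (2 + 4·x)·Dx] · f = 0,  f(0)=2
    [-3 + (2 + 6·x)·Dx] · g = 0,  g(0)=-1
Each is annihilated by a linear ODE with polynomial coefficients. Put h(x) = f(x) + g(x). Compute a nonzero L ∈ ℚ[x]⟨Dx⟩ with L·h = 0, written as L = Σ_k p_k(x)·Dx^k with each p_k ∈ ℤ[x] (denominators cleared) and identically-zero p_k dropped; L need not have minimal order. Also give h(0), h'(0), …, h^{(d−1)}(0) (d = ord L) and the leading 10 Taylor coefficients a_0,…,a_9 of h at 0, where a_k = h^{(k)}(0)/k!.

f: a_k = 2, 2, -1, 1, -5/4, 7/4, -21/8, 33/8, -429/64, 715/64, …
g: a_k = -1, -3/2, 9/8, -27/16, 405/128, -1701/256, 15309/1024, -72171/2048, 2814669/32768, -14073345/65536, …
h₀=f+g: left-lcm gives L₀, ord ≤ 2.
L = -3 + (5 + 12·x)·Dx + (2 + 10·x + 12·x^2)·Dx^2  (order 2).
h: a_k = 1, 1/2, 1/8, -11/16, 245/128, -1253/256, 12621/1024, -63723/2048, 2595021/32768, -13341185/65536, …
ICs: h(0) = 1, h′(0) = 1/2.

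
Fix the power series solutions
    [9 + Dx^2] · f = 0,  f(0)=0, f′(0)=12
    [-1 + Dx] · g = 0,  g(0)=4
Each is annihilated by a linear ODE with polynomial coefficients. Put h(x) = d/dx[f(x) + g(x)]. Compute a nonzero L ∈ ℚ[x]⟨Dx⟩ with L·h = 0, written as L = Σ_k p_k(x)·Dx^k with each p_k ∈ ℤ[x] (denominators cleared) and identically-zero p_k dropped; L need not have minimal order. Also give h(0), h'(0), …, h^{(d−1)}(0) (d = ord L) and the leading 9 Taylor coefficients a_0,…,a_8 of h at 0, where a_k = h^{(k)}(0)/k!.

L = 9 - 9·Dx + Dx^2 - Dx^3  (order 3).
h: a_k = 16, 4, -52, 2/3, 122/3, 1/30, -1093/90, 1/1260, 703/360, …
ICs: h(0) = 16, h′(0) = 4, h′′(0) = -104.

f: a_k = 0, 12, 0, -18, 0, 81/10, 0, -243/140, 0, …
g: a_k = 4, 4, 2, 2/3, 1/6, 1/30, 1/180, 1/1260, 1/10080, …
Sum ⇒ L₀ = lclm(L_f,L_g) in ℚ(x)⟨Dx⟩.
h=h₀': d/dx-closure on L₀ ⇒ L.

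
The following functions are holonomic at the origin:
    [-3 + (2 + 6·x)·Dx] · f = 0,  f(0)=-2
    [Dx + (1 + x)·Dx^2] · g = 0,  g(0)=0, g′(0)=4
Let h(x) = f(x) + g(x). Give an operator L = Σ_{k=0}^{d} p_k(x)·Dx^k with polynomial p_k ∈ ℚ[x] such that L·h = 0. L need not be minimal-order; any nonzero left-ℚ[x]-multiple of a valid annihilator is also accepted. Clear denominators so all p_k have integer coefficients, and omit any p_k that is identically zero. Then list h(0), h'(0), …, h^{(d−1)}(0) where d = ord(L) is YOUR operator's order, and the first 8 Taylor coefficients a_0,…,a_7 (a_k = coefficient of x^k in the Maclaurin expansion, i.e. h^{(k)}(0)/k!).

f: a_k = -2, -3, 9/4, -27/8, 405/64, -1701/128, 15309/512, -72171/1024, …
g: a_k = 0, 4, -2, 4/3, -1, 4/5, -2/3, 4/7, …
Sum ⇒ L₀ = lclm(L_f,L_g) in ℚ(x)⟨Dx⟩.
L = (-15 + 9·x)·Dx + (-19 - 6·x + 45·x^2)·Dx^2 + (-2 - 2·x + 18·x^2 + 18·x^3)·Dx^3  (order 3).
h: a_k = -2, 1, 1/4, -49/24, 341/64, -7993/640, 44903/1536, -501101/7168, …
ICs: h(0) = -2, h′(0) = 1, h′′(0) = 1/2.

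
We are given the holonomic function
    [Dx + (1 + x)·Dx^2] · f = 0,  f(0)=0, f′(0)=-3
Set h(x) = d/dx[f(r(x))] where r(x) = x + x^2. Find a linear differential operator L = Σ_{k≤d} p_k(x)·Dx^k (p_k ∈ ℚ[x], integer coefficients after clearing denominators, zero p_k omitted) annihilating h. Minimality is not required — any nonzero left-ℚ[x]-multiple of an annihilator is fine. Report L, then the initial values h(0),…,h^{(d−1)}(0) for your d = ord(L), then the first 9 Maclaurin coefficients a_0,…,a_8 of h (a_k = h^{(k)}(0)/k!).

L = (-1 + 2·x + 2·x^2) + (1 + 3·x + 3·x^2 + 2·x^3)·Dx  (order 1).
h: a_k = -3, -3, 6, -3, -3, 6, -3, -3, 6, …
ICs: h(0) = -3.

f: a_k = 0, -3, 3/2, -1, 3/4, -3/5, 1/2, -3/7, 3/8, …
L₀ from L_f via x↦r, Dx↦r'^{-1}Dx.
h=h₀': d/dx-closure on L₀ ⇒ L.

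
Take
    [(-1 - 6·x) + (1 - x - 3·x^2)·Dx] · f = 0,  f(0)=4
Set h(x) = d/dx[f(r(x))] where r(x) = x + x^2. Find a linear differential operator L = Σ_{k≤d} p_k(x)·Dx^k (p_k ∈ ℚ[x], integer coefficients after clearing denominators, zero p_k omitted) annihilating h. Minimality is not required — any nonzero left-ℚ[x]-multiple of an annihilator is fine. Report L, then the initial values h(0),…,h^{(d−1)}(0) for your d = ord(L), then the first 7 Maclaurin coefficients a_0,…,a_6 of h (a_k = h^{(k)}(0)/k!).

L = (10 + 60·x + 168·x^2 + 396·x^3 + 648·x^4 + 540·x^5 + 180·x^6) + (-1 - 7·x - 6·x^2 + 44·x^3 + 135·x^4 + 180·x^5 + 126·x^6 + 36·x^7)·Dx  (order 1).
h: a_k = 4, 40, 180, 704, 2740, 10032, 35700, …
ICs: h(0) = 4.

f: a_k = 4, 4, 16, 28, 76, 160, 388, …
L₀ from L_f via x↦r, Dx↦r'^{-1}Dx.
Derive L from L₀ (diff closure).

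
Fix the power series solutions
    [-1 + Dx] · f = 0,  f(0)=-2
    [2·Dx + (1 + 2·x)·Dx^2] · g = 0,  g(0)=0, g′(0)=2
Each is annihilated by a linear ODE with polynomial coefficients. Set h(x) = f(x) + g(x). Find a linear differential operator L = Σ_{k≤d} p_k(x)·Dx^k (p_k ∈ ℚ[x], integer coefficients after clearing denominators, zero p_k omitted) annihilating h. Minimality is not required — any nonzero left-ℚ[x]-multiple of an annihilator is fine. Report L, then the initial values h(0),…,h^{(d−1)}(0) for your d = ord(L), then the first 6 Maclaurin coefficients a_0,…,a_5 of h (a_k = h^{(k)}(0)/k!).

f: a_k = -2, -2, -1, -1/3, -1/12, -1/60, …
g: a_k = 0, 2, -2, 8/3, -4, 32/5, …
L₀ := lclm(L_f,L_g); ord L₀ ≤ 1+2.
L = (-10 - 4·x)·Dx + (7 - 4·x - 4·x^2)·Dx^2 + (3 + 8·x + 4·x^2)·Dx^3  (order 3).
h: a_k = -2, 0, -3, 7/3, -49/12, 383/60, …
ICs: h(0) = -2, h′(0) = 0, h′′(0) = -6.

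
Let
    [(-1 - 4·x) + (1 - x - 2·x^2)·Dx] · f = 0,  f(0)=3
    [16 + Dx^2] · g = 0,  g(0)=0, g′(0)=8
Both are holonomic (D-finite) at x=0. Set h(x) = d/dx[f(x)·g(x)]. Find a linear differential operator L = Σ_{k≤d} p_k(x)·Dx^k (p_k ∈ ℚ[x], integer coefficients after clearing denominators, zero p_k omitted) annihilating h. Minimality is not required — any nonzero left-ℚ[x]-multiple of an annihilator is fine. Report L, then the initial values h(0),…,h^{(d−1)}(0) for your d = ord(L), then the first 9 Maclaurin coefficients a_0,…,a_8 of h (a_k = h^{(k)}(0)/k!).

f: a_k = 3, 3, 9, 15, 33, 63, 129, 255, 513, …
g: a_k = 0, 8, 0, -64/3, 0, 256/15, 0, -2048/315, 0, …
f·g: L₀ = L_f ⊗_s L_g, ord ≤ 1·2.
Derive L from L₀ (diff closure).
L = (4 - 128·x - 192·x^2 + 256·x^3 + 256·x^4) + (-5 - 12·x + 48·x^2 + 64·x^3)·Dx + (3 - 7·x - 10·x^2 + 16·x^3 + 16·x^4)·Dx^2  (order 2).
h: a_k = 24, 48, 24, 224, 616, 7056/5, 9704/3, 783296/105, 1758664/105, …
ICs: h(0) = 24, h′(0) = 48.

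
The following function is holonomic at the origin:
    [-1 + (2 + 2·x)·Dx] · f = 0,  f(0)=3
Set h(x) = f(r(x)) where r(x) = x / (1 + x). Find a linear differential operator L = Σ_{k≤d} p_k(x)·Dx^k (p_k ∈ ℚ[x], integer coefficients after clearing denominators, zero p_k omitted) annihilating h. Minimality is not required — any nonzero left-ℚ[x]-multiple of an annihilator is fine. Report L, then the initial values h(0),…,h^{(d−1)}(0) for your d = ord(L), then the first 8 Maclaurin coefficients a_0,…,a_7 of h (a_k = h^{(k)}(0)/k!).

L = -1 + (2 + 6·x + 4·x^2)·Dx  (order 1).
h: a_k = 3, 3/2, -15/8, 39/16, -423/128, 1197/256, -7059/1024, 21615/2048, …
ICs: h(0) = 3.

f: a_k = 3, 3/2, -3/8, 3/16, -15/128, 21/256, -63/1024, 99/2048, …
Substitute x→r, Dx→(1/r')Dx; clear ⇒ L₀.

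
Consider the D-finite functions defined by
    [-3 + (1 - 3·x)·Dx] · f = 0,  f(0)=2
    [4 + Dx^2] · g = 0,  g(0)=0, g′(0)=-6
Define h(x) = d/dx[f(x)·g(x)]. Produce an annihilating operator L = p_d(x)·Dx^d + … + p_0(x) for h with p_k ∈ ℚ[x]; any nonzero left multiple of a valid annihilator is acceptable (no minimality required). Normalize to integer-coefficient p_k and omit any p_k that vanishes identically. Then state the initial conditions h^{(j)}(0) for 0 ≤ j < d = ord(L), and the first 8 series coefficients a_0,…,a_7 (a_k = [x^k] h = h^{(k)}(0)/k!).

L = (-14 - 24·x + 36·x^2) + (-6 + 18·x)·Dx + (1 - 6·x + 9·x^2)·Dx^2  (order 2).
h: a_k = -12, -72, -300, -1200, -4508, -81144/5, -851996/15, -6815968/35, …
ICs: h(0) = -12, h′(0) = -72.

f: a_k = 2, 6, 18, 54, 162, 486, 1458, 4374, …
g: a_k = 0, -6, 0, 4, 0, -4/5, 0, 8/105, …
Product ⇒ symmetric product L₀, ord ≤ 2.
Derive L from L₀ (diff closure).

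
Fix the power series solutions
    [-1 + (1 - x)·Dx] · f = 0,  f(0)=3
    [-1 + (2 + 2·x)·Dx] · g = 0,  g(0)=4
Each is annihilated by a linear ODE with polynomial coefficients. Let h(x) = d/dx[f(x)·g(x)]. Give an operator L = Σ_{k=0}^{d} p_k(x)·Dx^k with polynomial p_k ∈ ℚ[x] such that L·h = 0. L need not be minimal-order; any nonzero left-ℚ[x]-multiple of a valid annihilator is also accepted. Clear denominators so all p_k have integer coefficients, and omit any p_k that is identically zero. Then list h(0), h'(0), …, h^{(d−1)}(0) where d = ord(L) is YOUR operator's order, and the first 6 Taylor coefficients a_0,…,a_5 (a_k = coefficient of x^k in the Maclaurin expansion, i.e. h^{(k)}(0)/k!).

L = (11 + 18·x + 3·x^2) + (-6 - 2·x + 6·x^2 + 2·x^3)·Dx  (order 1).
h: a_k = 18, 33, 207/4, 537/8, 5475/64, 12951/128, …
ICs: h(0) = 18.

f: a_k = 3, 3, 3, 3, 3, 3, …
g: a_k = 4, 2, -1/2, 1/4, -5/32, 7/64, …
Product ⇒ symmetric product L₀, ord ≤ 1.
h=h₀': d/dx-closure on L₀ ⇒ L.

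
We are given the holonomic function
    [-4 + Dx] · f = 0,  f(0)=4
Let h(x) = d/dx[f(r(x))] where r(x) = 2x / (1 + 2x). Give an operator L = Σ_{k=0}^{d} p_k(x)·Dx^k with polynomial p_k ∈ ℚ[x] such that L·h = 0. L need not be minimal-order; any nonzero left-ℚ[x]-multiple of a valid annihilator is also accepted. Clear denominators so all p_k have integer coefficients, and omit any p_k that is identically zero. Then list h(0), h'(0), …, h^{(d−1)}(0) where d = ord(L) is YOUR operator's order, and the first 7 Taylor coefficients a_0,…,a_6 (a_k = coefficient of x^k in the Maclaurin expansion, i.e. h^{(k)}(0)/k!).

L = (4 - 8·x) + (-1 - 4·x - 4·x^2)·Dx  (order 1).
h: a_k = 32, 128, -128, -1024/3, 3584/3, -22528/15, -34816/45, …
ICs: h(0) = 32.

f: a_k = 4, 16, 32, 128/3, 128/3, 512/15, 1024/45, …
f∘r: x↦r, Dx↦Dx/r' in L_f ⇒ L₀.
h₀' ⇒ L via d/dx closure of L₀.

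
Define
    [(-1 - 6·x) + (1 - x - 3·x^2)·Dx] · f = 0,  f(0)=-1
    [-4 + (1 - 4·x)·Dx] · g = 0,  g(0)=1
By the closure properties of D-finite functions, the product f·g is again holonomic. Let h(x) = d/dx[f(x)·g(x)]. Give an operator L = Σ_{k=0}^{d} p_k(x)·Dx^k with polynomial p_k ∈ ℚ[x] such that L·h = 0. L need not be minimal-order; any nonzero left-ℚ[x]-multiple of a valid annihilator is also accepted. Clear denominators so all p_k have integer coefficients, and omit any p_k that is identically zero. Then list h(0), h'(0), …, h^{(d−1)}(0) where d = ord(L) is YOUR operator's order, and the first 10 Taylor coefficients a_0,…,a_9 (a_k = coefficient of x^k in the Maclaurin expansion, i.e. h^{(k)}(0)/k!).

L = (48 - 102·x - 354·x^2 + 192·x^3 + 1728·x^4) + (-5 + 27·x + 21·x^2 - 238·x^3 + 60·x^4 + 432·x^5)·Dx  (order 1).
h: a_k = -5, -48, -309, -1724, -8820, -42918, -201803, -926592, -4180095, -18605030, …
ICs: h(0) = -5.

f: a_k = -1, -1, -4, -7, -19, -40, -97, -217, -508, -1159, …
g: a_k = 1, 4, 16, 64, 256, 1024, 4096, 16384, 65536, 262144, …
Product ⇒ symmetric product L₀, ord ≤ 1.
h₀' ⇒ L via d/dx closure of L₀.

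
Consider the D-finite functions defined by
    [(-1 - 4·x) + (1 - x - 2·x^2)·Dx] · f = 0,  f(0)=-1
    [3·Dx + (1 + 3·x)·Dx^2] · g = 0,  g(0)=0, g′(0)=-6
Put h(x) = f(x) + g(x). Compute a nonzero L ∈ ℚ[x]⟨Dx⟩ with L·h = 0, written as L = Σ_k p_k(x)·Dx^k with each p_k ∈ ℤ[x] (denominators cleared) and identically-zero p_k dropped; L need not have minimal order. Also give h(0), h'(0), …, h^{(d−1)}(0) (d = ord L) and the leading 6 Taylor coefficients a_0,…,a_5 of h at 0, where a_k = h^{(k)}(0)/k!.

f: a_k = -1, -1, -3, -5, -11, -21, …
g: a_k = 0, -6, 9, -18, 81/2, -486/5, …
L₀ := lclm(L_f,L_g); ord L₀ ≤ 1+2.
L = (66 + 270·x + 576·x^2 + 336·x^3 + 288·x^4)·Dx + (4 + 96·x + 492·x^2 + 832·x^3 + 696·x^4 + 480·x^5)·Dx^2 + (-3 - 19·x - 25·x^2 + 39·x^3 + 116·x^4 + 164·x^5 + 96·x^6)·Dx^3  (order 3).
h: a_k = -1, -7, 6, -23, 59/2, -591/5, …
ICs: h(0) = -1, h′(0) = -7, h′′(0) = 12.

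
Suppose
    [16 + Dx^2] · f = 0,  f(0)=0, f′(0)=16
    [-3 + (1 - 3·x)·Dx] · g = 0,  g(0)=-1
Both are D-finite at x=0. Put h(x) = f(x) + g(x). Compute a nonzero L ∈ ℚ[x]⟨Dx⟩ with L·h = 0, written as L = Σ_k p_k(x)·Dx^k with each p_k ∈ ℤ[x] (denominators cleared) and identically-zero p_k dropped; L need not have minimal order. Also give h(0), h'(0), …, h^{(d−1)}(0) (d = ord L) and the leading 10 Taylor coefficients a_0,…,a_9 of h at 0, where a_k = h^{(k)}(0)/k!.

L = (-1680 + 2304·x - 3456·x^2) + (272 - 1584·x + 3456·x^2 - 3456·x^3)·Dx + (-105 + 144·x - 216·x^2)·Dx^2 + (17 - 99·x + 216·x^2 - 216·x^3)·Dx^3  (order 3).
h: a_k = -1, 13, -9, -209/3, -81, -3133/15, -729, -693001/315, -6561, -55793113/2835, …
ICs: h(0) = -1, h′(0) = 13, h′′(0) = -18.

f: a_k = 0, 16, 0, -128/3, 0, 512/15, 0, -4096/315, 0, 8192/2835, …
g: a_k = -1, -3, -9, -27, -81, -243, -729, -2187, -6561, -19683, …
f+g: L₀ = lclm(L_f,L_g), ord ≤ 2+1.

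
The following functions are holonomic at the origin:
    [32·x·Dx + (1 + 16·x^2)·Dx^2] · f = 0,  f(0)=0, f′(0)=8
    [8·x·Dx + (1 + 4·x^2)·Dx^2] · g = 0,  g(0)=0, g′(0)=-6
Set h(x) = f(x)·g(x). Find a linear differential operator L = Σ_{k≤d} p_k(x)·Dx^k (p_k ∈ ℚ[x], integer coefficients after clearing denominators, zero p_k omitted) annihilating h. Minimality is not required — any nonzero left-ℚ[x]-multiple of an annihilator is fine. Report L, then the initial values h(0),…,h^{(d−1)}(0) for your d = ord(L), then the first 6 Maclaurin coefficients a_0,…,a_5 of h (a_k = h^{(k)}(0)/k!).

L = (-1536·x - 51200·x^3 - 262144·x^5 + 655360·x^7 + 6291456·x^9)·Dx + (-80 - 6592·x^2 - 92160·x^4 - 229376·x^6 + 2293760·x^8 + 9437184·x^10)·Dx^2 + (-160·x - 4480·x^3 - 30720·x^5 + 69632·x^7 + 1310720·x^9 + 3145728·x^11)·Dx^3 + (-1 - 40·x^2 - 464·x^4 + 29696·x^8 + 163840·x^10 + 262144·x^12)·Dx^4  (order 4).
h: a_k = 0, 0, -48, 0, 320, 0, …
ICs: h(0) = 0, h′(0) = 0, h′′(0) = -96, h′′′(0) = 0.

f: a_k = 0, 8, 0, -128/3, 0, 2048/5, …
g: a_k = 0, -6, 0, 8, 0, -96/5, …
Sym-product of L_f,L_g gives L₀ (≤ ord 4).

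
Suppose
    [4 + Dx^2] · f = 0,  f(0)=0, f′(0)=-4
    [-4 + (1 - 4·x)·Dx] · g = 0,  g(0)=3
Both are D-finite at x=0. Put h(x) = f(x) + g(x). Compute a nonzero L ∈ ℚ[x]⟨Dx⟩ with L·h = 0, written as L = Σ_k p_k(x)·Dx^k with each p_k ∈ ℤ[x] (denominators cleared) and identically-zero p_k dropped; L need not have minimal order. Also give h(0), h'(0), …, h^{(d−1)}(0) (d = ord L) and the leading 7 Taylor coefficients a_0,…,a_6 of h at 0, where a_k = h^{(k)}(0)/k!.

L = (-400 + 128·x - 256·x^2) + (36 - 176·x + 192·x^2 - 256·x^3)·Dx + (-100 + 32·x - 64·x^2)·Dx^2 + (9 - 44·x + 48·x^2 - 64·x^3)·Dx^3  (order 3).
h: a_k = 3, 8, 48, 584/3, 768, 46072/15, 12288, …
ICs: h(0) = 3, h′(0) = 8, h′′(0) = 96.

f: a_k = 0, -4, 0, 8/3, 0, -8/15, 0, …
g: a_k = 3, 12, 48, 192, 768, 3072, 12288, …
Sum ⇒ L₀ = lclm(L_f,L_g) in ℚ(x)⟨Dx⟩.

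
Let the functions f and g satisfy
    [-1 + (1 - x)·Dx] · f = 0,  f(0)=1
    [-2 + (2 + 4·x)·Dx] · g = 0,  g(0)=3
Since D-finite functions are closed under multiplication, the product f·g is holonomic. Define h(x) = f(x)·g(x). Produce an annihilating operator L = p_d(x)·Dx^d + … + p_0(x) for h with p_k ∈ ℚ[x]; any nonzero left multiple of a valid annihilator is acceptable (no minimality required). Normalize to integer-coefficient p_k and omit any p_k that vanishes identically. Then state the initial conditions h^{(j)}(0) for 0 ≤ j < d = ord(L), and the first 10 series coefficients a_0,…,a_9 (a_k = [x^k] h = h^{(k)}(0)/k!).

f: a_k = 1, 1, 1, 1, 1, 1, 1, 1, 1, 1, …
g: a_k = 3, 3, -3/2, 3/2, -15/8, 21/8, -63/16, 99/16, -1287/128, 2145/128, …
h₀=f·g: eliminate ⇒ L₀, order ≤ 1·1.
L = (2 + x) + (-1 - x + 2·x^2)·Dx  (order 1).
h: a_k = 3, 6, 9/2, 6, 33/8, 27/4, 45/16, 9, -135/128, 1005/64, …
ICs: h(0) = 3.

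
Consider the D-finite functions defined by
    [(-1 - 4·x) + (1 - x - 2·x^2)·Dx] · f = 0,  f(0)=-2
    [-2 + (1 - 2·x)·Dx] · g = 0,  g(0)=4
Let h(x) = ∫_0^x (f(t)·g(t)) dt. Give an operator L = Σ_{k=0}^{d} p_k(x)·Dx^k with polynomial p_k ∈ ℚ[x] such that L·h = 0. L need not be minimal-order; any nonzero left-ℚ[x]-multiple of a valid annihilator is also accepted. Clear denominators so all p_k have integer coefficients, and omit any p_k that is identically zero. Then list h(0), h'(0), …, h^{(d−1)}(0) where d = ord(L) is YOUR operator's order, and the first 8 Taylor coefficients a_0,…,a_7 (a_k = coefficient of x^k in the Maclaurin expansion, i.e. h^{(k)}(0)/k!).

f: a_k = -2, -2, -6, -10, -22, -42, -86, -170, …
g: a_k = 4, 8, 16, 32, 64, 128, 256, 512, …
Product ⇒ symmetric product L₀, ord ≤ 1.
h=∫₀ˣh₀: take L = L₀·Dx.
L = (3 + 6·x)·Dx + (-1 + x + 2·x^2)·Dx^2  (order 2).
h: a_k = 0, -8, -12, -24, -46, -456/5, -180, -2504/7, …
ICs: h(0) = 0, h′(0) = -8.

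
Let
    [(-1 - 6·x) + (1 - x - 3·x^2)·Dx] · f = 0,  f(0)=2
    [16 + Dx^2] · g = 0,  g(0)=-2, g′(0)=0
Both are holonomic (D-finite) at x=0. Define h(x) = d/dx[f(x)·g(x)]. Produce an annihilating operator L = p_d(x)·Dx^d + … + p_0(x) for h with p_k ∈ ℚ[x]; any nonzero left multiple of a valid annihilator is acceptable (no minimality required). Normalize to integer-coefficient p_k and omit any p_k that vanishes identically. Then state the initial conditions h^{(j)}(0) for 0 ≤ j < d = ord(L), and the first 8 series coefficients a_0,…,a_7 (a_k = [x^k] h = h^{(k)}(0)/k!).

L = (-26 - 256·x - 640·x^2 + 768·x^3 + 1152·x^4) + (-7 - 26·x + 144·x^2 + 288·x^3)·Dx + (5 - 13·x - 31·x^2 + 48·x^3 + 72·x^4)·Dx^2  (order 2).
h: a_k = -4, 32, 12, 112/3, 320/3, 6488/15, 42868/45, 871552/315, …
ICs: h(0) = -4, h′(0) = 32.

f: a_k = 2, 2, 8, 14, 38, 80, 194, 434, …
g: a_k = -2, 0, 16, 0, -64/3, 0, 512/45, 0, …
L₀ := L_f ⊗_s L_g (sym. prod.), ord ≤ 2.
h=h₀': d/dx-closure on L₀ ⇒ L.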